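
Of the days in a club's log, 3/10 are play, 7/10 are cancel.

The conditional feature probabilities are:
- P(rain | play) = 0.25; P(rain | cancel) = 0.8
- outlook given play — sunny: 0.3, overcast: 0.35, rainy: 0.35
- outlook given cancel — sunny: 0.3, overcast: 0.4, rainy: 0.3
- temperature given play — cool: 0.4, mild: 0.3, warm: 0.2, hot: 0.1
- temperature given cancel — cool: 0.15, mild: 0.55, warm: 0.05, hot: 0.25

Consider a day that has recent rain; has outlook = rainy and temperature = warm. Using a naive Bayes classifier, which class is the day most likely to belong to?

play: 0.3 × 0.25 × 0.35 × 0.2 = 0.00525
cancel: 0.7 × 0.8 × 0.3 × 0.05 = 0.0084
Highest score → cancel.

cancel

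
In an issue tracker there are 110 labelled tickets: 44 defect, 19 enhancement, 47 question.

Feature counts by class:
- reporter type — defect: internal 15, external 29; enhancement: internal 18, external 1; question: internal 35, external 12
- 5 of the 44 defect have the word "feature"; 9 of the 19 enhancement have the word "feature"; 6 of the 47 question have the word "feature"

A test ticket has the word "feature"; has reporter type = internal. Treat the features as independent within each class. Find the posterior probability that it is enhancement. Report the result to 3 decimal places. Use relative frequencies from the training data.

0.580

defect: (44/110) × (15/44) × (5/44) ≈ 0.0154959
enhancement: (19/110) × (18/19) × (9/19) ≈ 0.077512
question: (47/110) × (35/47) × (6/47) ≈ 0.040619
P(enhancement | x) = 0.077512 / 0.1336269 ≈ 0.580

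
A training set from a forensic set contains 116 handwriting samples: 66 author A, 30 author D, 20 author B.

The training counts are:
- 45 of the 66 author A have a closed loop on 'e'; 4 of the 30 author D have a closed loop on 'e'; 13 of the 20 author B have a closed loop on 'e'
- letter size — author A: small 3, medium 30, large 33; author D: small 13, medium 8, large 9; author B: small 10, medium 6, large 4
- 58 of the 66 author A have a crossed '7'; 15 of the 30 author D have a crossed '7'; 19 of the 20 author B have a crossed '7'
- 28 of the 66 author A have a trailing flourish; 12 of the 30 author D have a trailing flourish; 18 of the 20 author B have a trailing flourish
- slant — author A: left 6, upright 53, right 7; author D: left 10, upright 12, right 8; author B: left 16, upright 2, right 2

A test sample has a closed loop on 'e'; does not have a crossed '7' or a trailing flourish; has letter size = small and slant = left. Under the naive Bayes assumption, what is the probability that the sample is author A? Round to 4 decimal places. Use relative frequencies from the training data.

author A: (66/116) × (45/66) × (3/66) × (8/66) × (38/66) × (6/66) ≈ 0.000111873
author D: (30/116) × (4/30) × (13/30) × (15/30) × (18/30) × (10/30) ≈ 0.00149425
author B: (20/116) × (13/20) × (10/20) × (1/20) × (2/20) × (16/20) ≈ 0.000224138
P(author A | x) = 0.000111873 / 0.001830261 ≈ 0.0611

0.0611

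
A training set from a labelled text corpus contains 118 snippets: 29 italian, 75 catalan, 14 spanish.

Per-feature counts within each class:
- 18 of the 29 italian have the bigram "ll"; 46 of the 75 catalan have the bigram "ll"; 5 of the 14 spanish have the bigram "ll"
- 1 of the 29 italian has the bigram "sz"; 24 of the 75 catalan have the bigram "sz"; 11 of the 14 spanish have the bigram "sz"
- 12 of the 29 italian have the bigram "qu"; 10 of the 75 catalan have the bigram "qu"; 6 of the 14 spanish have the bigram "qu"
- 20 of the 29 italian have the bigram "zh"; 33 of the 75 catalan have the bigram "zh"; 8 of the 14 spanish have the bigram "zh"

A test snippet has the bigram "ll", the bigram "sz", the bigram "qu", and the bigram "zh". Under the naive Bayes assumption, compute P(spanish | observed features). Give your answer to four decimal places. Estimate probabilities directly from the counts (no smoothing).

italian: (29/118) × (18/29) × (1/29) × (12/29) × (20/29) ≈ 0.00150109
catalan: (75/118) × (46/75) × (24/75) × (10/75) × (33/75) ≈ 0.00731842
spanish: (14/118) × (5/14) × (11/14) × (6/14) × (8/14) ≈ 0.00815338
P(spanish | x) = 0.00815338 / 0.01697289 ≈ 0.4804

0.4804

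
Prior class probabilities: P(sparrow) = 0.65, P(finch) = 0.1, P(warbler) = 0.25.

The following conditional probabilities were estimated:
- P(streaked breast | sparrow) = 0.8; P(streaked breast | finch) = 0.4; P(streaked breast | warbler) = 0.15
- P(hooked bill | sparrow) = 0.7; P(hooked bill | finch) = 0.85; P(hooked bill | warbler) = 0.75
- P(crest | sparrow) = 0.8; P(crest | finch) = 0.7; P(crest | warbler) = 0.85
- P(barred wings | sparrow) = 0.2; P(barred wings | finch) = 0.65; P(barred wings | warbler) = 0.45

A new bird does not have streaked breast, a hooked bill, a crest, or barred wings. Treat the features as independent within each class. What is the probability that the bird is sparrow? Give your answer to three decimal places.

0.539

sparrow: 0.65 × (1−0.8) × (1−0.7) × (1−0.8) × (1−0.2) = 0.00624
finch: 0.1 × (1−0.4) × (1−0.85) × (1−0.7) × (1−0.65) = 0.000945
warbler: 0.25 × (1−0.15) × (1−0.75) × (1−0.85) × (1−0.45) = 0.0043828125
P(sparrow | x) = 0.00624 / 0.0115678125 ≈ 0.539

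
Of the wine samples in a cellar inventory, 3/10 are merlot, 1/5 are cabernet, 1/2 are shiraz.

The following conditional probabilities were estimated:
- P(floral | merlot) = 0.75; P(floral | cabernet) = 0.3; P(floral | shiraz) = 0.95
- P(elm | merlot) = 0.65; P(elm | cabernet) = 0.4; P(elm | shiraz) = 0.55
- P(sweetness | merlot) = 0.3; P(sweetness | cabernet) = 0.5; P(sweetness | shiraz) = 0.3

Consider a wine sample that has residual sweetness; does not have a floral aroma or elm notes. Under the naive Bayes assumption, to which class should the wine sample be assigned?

cabernet

merlot: 0.3 × (1−0.75) × (1−0.65) × 0.3 = 0.007875
cabernet: 0.2 × (1−0.3) × (1−0.4) × 0.5 = 0.042
shiraz: 0.5 × (1−0.95) × (1−0.55) × 0.3 = 0.003375
Highest score → cabernet.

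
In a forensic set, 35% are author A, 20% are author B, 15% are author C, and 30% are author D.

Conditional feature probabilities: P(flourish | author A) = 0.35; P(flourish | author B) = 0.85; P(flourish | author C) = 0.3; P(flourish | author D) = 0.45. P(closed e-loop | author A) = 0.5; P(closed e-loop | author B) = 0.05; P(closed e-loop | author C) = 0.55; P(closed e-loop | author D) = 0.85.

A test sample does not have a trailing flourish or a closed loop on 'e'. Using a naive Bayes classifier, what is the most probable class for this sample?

author A: 0.35 × (1−0.35) × (1−0.5) = 0.11375
author B: 0.2 × (1−0.85) × (1−0.05) = 0.0285
author C: 0.15 × (1−0.3) × (1−0.55) = 0.04725
author D: 0.3 × (1−0.45) × (1−0.85) = 0.02475
Highest score → author A.

author A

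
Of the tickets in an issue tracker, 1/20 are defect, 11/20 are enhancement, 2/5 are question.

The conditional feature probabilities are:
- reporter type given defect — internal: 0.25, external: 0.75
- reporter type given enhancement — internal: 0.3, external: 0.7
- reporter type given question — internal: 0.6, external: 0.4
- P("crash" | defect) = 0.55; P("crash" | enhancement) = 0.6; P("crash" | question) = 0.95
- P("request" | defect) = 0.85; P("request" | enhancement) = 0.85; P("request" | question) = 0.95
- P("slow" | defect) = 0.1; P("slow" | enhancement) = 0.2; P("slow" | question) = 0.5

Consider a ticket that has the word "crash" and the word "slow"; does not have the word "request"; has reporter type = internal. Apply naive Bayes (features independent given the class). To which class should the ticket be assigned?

question

defect: 0.05 × 0.25 × 0.55 × (1−0.85) × 0.1 = 0.000103125
enhancement: 0.55 × 0.3 × 0.6 × (1−0.85) × 0.2 = 0.00297
question: 0.4 × 0.6 × 0.95 × (1−0.95) × 0.5 = 0.0057
Highest score → question.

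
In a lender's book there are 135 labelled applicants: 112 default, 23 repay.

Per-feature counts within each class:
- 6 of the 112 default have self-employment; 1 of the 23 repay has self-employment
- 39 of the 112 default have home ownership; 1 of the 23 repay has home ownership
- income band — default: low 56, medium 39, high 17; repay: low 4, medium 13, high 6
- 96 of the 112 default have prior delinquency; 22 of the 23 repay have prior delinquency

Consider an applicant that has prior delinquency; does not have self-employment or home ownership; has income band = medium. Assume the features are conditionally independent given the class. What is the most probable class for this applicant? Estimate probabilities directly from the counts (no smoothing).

default

default: (112/135) × (106/112) × (73/112) × (39/112) × (96/112) ≈ 0.152748
repay: (23/135) × (22/23) × (22/23) × (13/23) × (22/23) ≈ 0.0842741
Highest score → default.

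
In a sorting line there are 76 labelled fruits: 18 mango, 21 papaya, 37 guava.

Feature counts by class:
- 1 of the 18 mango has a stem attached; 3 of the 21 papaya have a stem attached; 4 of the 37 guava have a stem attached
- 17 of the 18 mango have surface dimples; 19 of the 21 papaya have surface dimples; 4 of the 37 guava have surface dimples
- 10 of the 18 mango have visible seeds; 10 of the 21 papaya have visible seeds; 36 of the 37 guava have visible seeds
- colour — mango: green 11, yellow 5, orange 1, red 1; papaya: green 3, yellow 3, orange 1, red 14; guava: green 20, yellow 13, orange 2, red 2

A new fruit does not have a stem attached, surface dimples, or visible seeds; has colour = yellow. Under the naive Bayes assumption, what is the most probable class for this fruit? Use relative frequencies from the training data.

guava

mango: (18/76) × (17/18) × (1/18) × (8/18) × (5/18) ≈ 0.00153419
papaya: (21/76) × (18/21) × (2/21) × (11/21) × (3/21) ≈ 0.00168789
guava: (37/76) × (33/37) × (33/37) × (1/37) × (13/37) ≈ 0.0036775
Highest score → guava.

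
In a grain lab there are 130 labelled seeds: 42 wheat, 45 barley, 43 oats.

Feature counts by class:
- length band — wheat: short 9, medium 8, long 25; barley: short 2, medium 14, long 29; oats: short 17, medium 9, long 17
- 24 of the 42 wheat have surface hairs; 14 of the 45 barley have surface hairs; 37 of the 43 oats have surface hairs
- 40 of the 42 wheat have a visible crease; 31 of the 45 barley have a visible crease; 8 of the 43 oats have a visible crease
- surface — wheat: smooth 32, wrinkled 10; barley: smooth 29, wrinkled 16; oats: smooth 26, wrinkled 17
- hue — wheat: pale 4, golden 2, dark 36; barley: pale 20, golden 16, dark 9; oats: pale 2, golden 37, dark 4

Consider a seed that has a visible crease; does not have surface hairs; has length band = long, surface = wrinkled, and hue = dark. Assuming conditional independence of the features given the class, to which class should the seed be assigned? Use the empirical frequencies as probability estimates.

wheat: (42/130) × (25/42) × (18/42) × (40/42) × (10/42) × (36/42) ≈ 0.016019
barley: (45/130) × (29/45) × (31/45) × (31/45) × (16/45) × (9/45) ≈ 0.00752819
oats: (43/130) × (17/43) × (6/43) × (8/43) × (17/43) × (4/43) ≈ 0.000124848
Highest score → wheat.

wheat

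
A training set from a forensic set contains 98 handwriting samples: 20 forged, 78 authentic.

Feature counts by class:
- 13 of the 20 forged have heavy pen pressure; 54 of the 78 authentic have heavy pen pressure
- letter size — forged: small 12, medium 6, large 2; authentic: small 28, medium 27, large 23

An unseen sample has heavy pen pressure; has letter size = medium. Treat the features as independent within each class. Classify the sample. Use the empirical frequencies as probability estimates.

forged: (20/98) × (13/20) × (6/20) ≈ 0.0397959
authentic: (78/98) × (54/78) × (27/78) ≈ 0.190738
Highest score → authentic.

authentic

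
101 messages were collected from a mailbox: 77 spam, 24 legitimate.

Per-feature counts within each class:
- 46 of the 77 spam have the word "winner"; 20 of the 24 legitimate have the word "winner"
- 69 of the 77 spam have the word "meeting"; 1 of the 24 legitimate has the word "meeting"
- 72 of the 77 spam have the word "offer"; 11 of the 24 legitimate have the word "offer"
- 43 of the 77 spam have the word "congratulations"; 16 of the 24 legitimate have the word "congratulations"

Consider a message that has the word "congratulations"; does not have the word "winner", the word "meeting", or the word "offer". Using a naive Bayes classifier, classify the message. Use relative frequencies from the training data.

spam: (77/101) × (31/77) × (8/77) × (5/77) × (43/77) ≈ 0.00115637
legitimate: (24/101) × (4/24) × (23/24) × (13/24) × (16/24) ≈ 0.0137055
Highest score → legitimate.

legitimate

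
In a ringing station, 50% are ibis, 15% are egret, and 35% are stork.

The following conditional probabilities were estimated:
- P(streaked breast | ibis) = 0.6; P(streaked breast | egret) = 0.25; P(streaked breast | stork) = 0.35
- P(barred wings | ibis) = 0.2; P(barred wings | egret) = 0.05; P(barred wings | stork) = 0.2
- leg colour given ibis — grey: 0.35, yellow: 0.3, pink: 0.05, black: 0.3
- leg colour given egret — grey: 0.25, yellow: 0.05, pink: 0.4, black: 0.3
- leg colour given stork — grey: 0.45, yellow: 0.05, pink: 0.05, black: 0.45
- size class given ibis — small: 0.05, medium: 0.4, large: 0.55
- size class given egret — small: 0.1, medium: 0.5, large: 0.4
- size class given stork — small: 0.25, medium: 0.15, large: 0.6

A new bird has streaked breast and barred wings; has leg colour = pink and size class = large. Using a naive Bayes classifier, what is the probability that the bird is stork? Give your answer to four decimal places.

ibis: 0.5 × 0.6 × 0.2 × 0.05 × 0.55 = 0.00165
egret: 0.15 × 0.25 × 0.05 × 0.4 × 0.4 = 0.0003
stork: 0.35 × 0.35 × 0.2 × 0.05 × 0.6 = 0.000735
P(stork | x) = 0.000735 / 0.002685 ≈ 0.2737

0.2737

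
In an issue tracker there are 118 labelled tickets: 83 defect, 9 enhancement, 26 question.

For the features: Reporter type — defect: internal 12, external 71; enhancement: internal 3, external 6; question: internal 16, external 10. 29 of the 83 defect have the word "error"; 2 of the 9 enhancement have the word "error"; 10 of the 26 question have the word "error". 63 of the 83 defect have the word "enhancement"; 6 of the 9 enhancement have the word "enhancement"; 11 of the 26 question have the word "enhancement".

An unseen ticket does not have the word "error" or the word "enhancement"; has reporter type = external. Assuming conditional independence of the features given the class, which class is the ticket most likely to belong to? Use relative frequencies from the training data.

defect: (83/118) × (71/83) × (54/83) × (20/83) ≈ 0.0943287
enhancement: (9/118) × (6/9) × (7/9) × (3/9) ≈ 0.0131827
question: (26/118) × (10/26) × (16/26) × (15/26) ≈ 0.0300873
Highest score → defect.

defect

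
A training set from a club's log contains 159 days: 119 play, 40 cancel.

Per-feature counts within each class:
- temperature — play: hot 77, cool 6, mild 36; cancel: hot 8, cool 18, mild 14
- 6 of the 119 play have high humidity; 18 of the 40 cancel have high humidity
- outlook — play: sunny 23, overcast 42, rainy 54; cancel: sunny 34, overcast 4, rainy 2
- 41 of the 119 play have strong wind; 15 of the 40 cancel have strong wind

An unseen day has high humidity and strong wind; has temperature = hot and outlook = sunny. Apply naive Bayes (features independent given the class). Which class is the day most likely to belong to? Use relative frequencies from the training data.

play: (119/159) × (77/119) × (6/119) × (23/119) × (41/119) ≈ 0.00162598
cancel: (40/159) × (8/40) × (18/40) × (34/40) × (15/40) ≈ 0.00721698
Highest score → cancel.

cancel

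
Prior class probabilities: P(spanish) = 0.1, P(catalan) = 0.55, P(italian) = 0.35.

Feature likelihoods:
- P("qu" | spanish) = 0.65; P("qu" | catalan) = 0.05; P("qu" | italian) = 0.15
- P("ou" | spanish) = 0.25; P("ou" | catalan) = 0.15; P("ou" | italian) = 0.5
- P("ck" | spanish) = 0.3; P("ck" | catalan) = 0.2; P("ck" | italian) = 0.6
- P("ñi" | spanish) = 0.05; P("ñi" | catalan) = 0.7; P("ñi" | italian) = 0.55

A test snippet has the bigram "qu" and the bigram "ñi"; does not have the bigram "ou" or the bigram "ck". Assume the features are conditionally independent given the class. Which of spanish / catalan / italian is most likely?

spanish: 0.1 × 0.65 × (1−0.25) × (1−0.3) × 0.05 = 0.00170625
catalan: 0.55 × 0.05 × (1−0.15) × (1−0.2) × 0.7 = 0.01309
italian: 0.35 × 0.15 × (1−0.5) × (1−0.6) × 0.55 = 0.005775
Highest score → catalan.

catalan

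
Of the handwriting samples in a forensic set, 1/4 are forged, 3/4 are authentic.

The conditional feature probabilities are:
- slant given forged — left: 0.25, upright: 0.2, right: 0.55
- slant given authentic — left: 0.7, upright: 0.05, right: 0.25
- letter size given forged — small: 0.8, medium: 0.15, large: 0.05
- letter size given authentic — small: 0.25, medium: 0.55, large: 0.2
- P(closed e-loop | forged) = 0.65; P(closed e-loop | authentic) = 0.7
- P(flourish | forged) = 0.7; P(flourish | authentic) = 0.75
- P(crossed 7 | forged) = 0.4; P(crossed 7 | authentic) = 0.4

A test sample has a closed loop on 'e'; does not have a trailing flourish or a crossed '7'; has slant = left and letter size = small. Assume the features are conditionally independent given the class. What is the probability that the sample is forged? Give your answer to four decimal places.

0.2980

forged: 0.25 × 0.25 × 0.8 × 0.65 × (1−0.7) × (1−0.4) = 0.00585
authentic: 0.75 × 0.7 × 0.25 × 0.7 × (1−0.75) × (1−0.4) = 0.01378125
P(forged | x) = 0.00585 / 0.01963125 ≈ 0.2980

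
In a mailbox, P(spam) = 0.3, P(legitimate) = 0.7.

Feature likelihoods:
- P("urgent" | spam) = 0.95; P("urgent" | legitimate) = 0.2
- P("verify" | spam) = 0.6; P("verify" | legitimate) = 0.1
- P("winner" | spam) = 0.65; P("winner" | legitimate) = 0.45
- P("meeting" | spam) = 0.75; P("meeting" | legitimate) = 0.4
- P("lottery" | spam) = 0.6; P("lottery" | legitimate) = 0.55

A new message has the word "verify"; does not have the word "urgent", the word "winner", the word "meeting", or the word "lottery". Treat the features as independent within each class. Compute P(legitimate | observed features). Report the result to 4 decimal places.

0.9635

spam: 0.3 × (1−0.95) × 0.6 × (1−0.65) × (1−0.75) × (1−0.6) = 0.000315
legitimate: 0.7 × (1−0.2) × 0.1 × (1−0.45) × (1−0.4) × (1−0.55) = 0.008316
P(legitimate | x) = 0.008316 / 0.008631 ≈ 0.9635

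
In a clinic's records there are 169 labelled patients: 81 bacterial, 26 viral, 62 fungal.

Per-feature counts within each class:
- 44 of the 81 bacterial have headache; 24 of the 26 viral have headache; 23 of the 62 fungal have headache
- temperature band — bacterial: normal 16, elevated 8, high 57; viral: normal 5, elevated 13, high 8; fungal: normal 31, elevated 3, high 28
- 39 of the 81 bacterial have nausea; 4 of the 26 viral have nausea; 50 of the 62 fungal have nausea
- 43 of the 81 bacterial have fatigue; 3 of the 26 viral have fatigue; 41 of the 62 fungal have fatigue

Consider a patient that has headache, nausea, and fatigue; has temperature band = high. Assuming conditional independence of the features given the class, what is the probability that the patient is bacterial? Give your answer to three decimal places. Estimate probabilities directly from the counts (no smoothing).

bacterial: (81/169) × (44/81) × (57/81) × (39/81) × (43/81) ≈ 0.0468294
viral: (26/169) × (24/26) × (8/26) × (4/26) × (3/26) ≈ 0.000775668
fungal: (62/169) × (23/62) × (28/62) × (50/62) × (41/62) ≈ 0.0327777
P(bacterial | x) = 0.0468294 / 0.080382768 ≈ 0.583

0.583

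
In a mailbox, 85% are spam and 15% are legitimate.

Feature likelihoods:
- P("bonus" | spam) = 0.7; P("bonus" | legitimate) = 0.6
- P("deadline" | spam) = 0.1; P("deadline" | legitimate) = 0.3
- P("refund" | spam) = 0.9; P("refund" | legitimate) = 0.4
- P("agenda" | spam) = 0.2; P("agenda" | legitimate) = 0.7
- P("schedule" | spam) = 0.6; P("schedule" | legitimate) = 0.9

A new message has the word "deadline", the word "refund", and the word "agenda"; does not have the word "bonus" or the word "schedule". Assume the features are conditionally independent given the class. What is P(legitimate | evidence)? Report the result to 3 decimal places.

spam: 0.85 × (1−0.7) × 0.1 × 0.9 × 0.2 × (1−0.6) = 0.001836
legitimate: 0.15 × (1−0.6) × 0.3 × 0.4 × 0.7 × (1−0.9) = 0.000504
P(legitimate | x) = 0.000504 / 0.00234 ≈ 0.215

0.215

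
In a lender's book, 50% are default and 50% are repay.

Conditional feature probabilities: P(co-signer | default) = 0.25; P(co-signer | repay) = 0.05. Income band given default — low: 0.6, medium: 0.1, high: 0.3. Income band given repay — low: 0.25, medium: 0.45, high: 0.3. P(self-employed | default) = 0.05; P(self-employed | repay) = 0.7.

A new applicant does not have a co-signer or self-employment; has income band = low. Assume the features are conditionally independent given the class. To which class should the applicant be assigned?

default

default: 0.5 × (1−0.25) × 0.6 × (1−0.05) = 0.21375
repay: 0.5 × (1−0.05) × 0.25 × (1−0.7) = 0.035625
Highest score → default.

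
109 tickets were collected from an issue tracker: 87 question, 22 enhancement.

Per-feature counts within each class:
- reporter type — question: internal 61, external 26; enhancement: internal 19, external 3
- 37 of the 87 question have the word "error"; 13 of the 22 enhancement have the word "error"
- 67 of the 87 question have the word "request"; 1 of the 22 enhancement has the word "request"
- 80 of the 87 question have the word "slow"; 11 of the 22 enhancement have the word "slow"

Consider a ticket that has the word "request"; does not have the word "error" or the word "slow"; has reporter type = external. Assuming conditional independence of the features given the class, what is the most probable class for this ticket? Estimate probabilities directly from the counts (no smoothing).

question

question: (87/109) × (26/87) × (50/87) × (67/87) × (7/87) ≈ 0.00849438
enhancement: (22/109) × (3/22) × (9/22) × (1/22) × (11/22) ≈ 0.000255895
Highest score → question.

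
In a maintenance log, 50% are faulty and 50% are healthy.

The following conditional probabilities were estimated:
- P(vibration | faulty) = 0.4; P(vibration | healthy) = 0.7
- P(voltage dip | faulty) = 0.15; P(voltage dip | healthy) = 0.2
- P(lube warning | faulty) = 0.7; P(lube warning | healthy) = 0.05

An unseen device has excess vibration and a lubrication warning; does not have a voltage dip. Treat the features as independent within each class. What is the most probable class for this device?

faulty

faulty: 0.5 × 0.4 × (1−0.15) × 0.7 = 0.119
healthy: 0.5 × 0.7 × (1−0.2) × 0.05 = 0.014
Highest score → faulty.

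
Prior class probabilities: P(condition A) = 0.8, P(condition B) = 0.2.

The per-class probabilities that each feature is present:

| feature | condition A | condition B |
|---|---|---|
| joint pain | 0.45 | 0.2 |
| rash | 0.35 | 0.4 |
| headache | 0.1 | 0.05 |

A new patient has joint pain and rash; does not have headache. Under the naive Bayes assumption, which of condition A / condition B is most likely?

condition A

condition A: 0.8 × 0.45 × 0.35 × (1−0.1) = 0.1134
condition B: 0.2 × 0.2 × 0.4 × (1−0.05) = 0.0152
Highest score → condition A.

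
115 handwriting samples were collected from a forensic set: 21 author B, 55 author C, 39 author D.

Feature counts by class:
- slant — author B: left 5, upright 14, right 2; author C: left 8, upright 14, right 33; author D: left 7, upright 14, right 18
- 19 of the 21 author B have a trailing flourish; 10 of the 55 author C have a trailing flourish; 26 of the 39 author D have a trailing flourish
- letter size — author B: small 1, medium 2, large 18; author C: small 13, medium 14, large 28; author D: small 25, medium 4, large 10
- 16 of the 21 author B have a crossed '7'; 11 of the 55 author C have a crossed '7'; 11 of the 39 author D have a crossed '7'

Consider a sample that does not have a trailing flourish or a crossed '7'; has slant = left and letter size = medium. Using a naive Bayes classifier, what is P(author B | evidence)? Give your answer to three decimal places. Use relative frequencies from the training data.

0.007

author B: (21/115) × (5/21) × (2/21) × (2/21) × (5/21) ≈ 0.0000938954
author C: (55/115) × (8/55) × (45/55) × (14/55) × (44/55) ≈ 0.0115904
author D: (39/115) × (7/39) × (13/39) × (4/39) × (28/39) ≈ 0.00149406
P(author B | x) = 0.0000938954 / 0.0131783554 ≈ 0.007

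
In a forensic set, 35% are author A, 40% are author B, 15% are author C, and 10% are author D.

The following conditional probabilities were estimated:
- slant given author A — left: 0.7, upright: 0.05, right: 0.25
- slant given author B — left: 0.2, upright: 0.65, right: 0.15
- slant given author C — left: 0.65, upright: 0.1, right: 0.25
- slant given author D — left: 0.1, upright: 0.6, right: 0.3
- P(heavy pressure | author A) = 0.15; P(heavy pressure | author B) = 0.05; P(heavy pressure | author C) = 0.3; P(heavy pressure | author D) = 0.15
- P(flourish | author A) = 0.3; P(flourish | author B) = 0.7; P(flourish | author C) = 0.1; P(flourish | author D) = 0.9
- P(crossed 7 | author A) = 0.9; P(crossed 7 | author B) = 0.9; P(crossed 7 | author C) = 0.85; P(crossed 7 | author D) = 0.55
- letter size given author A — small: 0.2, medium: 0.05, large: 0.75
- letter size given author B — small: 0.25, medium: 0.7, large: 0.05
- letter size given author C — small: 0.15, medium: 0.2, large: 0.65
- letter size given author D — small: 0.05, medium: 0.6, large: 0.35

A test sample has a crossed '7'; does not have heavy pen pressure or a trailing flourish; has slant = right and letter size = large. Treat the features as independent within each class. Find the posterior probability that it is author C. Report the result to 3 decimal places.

author A: 0.35 × 0.25 × (1−0.15) × (1−0.3) × 0.9 × 0.75 = 0.0351421875
author B: 0.4 × 0.15 × (1−0.05) × (1−0.7) × 0.9 × 0.05 = 0.0007695
author C: 0.15 × 0.25 × (1−0.3) × (1−0.1) × 0.85 × 0.65 = 0.0130528125
author D: 0.1 × 0.3 × (1−0.15) × (1−0.9) × 0.55 × 0.35 = 0.000490875
P(author C | x) = 0.0130528125 / 0.049455375 ≈ 0.264

0.264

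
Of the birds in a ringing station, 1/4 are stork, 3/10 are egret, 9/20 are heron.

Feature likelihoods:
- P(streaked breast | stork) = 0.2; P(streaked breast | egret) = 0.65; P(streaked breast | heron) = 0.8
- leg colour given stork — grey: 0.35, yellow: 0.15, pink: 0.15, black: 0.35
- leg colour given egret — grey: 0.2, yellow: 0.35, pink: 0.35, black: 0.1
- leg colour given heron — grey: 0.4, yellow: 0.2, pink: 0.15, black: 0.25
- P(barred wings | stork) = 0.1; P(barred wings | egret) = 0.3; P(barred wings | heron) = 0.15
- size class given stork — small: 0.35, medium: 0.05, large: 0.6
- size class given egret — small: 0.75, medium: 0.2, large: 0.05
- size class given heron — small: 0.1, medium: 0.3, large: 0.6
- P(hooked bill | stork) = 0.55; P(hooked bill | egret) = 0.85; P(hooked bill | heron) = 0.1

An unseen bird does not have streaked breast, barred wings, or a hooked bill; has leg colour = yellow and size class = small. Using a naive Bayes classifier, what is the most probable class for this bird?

stork: 0.25 × (1−0.2) × 0.15 × (1−0.1) × 0.35 × (1−0.55) = 0.0042525
egret: 0.3 × (1−0.65) × 0.35 × (1−0.3) × 0.75 × (1−0.85) = 0.0028940625
heron: 0.45 × (1−0.8) × 0.2 × (1−0.15) × 0.1 × (1−0.1) = 0.001377
Highest score → stork.

stork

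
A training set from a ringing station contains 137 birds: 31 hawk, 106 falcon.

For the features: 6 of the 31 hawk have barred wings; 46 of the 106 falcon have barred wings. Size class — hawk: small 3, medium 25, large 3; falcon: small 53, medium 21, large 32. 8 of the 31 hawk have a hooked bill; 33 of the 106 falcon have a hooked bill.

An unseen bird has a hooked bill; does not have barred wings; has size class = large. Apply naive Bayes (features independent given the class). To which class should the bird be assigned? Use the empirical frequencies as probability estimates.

hawk: (31/137) × (25/31) × (3/31) × (8/31) ≈ 0.0045573
falcon: (106/137) × (60/106) × (32/106) × (33/106) ≈ 0.0411607
Highest score → falcon.

falcon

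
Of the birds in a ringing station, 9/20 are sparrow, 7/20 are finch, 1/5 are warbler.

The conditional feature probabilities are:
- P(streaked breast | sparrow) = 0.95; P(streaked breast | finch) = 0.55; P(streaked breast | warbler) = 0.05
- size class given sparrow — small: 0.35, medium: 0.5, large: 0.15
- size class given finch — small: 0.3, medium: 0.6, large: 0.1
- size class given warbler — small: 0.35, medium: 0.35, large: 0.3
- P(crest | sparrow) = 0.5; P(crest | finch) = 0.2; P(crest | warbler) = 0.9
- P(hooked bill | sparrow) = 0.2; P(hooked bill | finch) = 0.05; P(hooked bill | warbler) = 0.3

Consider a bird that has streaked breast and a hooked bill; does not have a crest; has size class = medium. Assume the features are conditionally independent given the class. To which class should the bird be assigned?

sparrow

sparrow: 0.45 × 0.95 × 0.5 × (1−0.5) × 0.2 = 0.021375
finch: 0.35 × 0.55 × 0.6 × (1−0.2) × 0.05 = 0.00462
warbler: 0.2 × 0.05 × 0.35 × (1−0.9) × 0.3 = 0.000105
Highest score → sparrow.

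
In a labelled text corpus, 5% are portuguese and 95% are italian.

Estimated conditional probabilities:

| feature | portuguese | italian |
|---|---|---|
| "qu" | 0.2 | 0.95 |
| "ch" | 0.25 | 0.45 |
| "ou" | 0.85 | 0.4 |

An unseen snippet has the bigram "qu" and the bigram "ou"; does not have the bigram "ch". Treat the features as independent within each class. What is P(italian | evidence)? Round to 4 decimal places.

portuguese: 0.05 × 0.2 × (1−0.25) × 0.85 = 0.006375
italian: 0.95 × 0.95 × (1−0.45) × 0.4 = 0.19855
P(italian | x) = 0.19855 / 0.204925 ≈ 0.9689

0.9689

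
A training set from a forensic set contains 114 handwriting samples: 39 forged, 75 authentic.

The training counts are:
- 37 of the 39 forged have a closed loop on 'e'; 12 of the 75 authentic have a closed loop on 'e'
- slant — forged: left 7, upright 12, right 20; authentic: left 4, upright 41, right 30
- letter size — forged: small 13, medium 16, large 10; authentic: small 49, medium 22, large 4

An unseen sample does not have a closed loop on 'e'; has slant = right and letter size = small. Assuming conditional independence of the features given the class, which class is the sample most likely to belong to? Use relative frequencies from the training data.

authentic

forged: (39/114) × (2/39) × (20/39) × (13/39) ≈ 0.00299895
authentic: (75/114) × (63/75) × (30/75) × (49/75) ≈ 0.144421
Highest score → authentic.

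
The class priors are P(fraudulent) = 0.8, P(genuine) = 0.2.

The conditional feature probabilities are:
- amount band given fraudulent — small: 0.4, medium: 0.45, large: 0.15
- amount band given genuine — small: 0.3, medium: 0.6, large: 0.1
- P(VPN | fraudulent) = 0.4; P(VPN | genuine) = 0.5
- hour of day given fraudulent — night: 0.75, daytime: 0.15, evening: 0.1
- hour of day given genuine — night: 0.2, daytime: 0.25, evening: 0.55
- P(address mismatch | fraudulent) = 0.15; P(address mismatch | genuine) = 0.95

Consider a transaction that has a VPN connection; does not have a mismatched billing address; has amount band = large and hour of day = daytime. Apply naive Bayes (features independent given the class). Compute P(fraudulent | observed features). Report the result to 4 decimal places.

fraudulent: 0.8 × 0.15 × 0.4 × 0.15 × (1−0.15) = 0.00612
genuine: 0.2 × 0.1 × 0.5 × 0.25 × (1−0.95) = 0.000125
P(fraudulent | x) = 0.00612 / 0.006245 ≈ 0.9800

0.9800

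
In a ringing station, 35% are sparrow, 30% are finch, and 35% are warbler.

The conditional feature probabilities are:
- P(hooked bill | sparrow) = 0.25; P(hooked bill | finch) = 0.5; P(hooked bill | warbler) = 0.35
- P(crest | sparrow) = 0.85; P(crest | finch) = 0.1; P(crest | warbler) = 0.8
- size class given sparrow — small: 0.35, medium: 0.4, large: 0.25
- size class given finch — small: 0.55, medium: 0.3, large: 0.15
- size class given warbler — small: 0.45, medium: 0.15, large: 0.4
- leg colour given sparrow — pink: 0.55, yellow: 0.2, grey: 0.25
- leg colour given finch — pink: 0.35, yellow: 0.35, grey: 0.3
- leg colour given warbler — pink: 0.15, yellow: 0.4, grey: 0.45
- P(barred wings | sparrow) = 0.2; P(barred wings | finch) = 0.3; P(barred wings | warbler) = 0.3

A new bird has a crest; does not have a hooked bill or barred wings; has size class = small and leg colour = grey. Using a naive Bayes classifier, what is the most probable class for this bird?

sparrow: 0.35 × (1−0.25) × 0.85 × 0.35 × 0.25 × (1−0.2) = 0.01561875
finch: 0.3 × (1−0.5) × 0.1 × 0.55 × 0.3 × (1−0.3) = 0.0017325
warbler: 0.35 × (1−0.35) × 0.8 × 0.45 × 0.45 × (1−0.3) = 0.0257985
Highest score → warbler.

warbler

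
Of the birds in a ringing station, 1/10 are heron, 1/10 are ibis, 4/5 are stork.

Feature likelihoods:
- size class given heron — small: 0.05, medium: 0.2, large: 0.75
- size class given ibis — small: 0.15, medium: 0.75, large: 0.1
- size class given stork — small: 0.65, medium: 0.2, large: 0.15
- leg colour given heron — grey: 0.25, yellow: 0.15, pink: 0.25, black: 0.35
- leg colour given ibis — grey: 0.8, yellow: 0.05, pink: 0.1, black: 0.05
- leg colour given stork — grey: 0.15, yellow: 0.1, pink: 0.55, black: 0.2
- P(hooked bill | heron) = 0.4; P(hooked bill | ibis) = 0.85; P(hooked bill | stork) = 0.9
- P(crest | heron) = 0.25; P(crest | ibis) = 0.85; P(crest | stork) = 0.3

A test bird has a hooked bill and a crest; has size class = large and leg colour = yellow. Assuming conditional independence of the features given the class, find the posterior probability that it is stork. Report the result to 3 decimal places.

0.686

heron: 0.1 × 0.75 × 0.15 × 0.4 × 0.25 = 0.001125
ibis: 0.1 × 0.1 × 0.05 × 0.85 × 0.85 = 0.00036125
stork: 0.8 × 0.15 × 0.1 × 0.9 × 0.3 = 0.00324
P(stork | x) = 0.00324 / 0.00472625 ≈ 0.686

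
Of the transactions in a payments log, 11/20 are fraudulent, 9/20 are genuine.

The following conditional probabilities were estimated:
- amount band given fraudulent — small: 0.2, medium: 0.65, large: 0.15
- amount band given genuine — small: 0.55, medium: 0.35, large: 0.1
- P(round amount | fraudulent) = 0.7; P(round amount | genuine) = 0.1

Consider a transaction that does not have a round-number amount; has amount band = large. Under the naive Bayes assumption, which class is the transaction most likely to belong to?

fraudulent: 0.55 × 0.15 × (1−0.7) = 0.02475
genuine: 0.45 × 0.1 × (1−0.1) = 0.0405
Highest score → genuine.

genuine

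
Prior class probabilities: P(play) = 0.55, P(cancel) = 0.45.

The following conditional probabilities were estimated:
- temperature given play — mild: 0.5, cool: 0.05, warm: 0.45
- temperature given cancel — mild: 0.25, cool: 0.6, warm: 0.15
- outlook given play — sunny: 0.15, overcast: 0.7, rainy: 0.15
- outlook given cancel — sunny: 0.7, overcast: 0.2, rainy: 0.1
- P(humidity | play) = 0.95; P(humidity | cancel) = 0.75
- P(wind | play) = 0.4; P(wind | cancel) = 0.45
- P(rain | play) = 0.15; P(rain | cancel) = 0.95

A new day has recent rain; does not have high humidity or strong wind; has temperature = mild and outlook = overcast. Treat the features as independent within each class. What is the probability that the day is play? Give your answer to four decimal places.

0.2276

play: 0.55 × 0.5 × 0.7 × (1−0.95) × (1−0.4) × 0.15 = 0.00086625
cancel: 0.45 × 0.25 × 0.2 × (1−0.75) × (1−0.45) × 0.95 = 0.0029390625
P(play | x) = 0.00086625 / 0.0038053125 ≈ 0.2276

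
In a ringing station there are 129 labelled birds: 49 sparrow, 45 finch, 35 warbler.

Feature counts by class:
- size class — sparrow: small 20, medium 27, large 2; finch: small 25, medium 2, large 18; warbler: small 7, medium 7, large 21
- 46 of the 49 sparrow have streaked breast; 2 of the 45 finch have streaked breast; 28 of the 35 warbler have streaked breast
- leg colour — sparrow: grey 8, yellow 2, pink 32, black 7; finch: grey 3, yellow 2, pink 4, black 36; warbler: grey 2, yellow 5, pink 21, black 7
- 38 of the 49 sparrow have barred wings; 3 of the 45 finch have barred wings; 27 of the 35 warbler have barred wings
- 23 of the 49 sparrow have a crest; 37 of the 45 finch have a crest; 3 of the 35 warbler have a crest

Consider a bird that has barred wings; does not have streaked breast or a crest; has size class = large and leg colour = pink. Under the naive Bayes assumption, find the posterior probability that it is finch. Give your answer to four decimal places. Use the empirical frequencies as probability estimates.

sparrow: (49/129) × (2/49) × (3/49) × (32/49) × (38/49) × (26/49) ≈ 0.000255085
finch: (45/129) × (18/45) × (43/45) × (4/45) × (3/45) × (8/45) ≈ 0.000140466
warbler: (35/129) × (21/35) × (7/35) × (21/35) × (27/35) × (32/35) ≈ 0.0137781
P(finch | x) = 0.000140466 / 0.014173651 ≈ 0.0099

0.0099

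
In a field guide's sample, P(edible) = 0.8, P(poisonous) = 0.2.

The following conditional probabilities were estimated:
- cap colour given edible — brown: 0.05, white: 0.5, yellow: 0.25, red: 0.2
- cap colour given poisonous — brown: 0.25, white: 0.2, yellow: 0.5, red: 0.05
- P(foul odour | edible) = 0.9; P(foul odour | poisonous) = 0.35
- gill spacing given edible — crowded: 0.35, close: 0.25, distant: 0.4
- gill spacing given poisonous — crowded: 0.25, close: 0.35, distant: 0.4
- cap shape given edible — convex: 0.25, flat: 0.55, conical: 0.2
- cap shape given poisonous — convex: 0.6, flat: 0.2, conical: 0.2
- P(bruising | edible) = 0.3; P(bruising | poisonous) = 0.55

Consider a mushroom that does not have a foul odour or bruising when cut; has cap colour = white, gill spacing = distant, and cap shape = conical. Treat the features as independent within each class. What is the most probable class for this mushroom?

edible: 0.8 × 0.5 × (1−0.9) × 0.4 × 0.2 × (1−0.3) = 0.00224
poisonous: 0.2 × 0.2 × (1−0.35) × 0.4 × 0.2 × (1−0.55) = 0.000936
Highest score → edible.

edible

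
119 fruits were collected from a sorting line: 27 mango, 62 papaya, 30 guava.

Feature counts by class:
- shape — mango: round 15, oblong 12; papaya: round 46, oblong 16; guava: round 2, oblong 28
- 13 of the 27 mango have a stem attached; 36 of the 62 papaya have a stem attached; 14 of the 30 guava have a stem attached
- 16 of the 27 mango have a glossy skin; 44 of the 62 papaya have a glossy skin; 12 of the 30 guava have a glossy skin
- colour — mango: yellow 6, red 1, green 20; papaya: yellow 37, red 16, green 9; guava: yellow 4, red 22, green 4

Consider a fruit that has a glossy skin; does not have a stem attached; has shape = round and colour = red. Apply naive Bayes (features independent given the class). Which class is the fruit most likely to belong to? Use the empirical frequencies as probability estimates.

mango: (27/119) × (15/27) × (14/27) × (16/27) × (1/27) ≈ 0.0014345
papaya: (62/119) × (46/62) × (26/62) × (44/62) × (16/62) ≈ 0.0296881
guava: (30/119) × (2/30) × (16/30) × (12/30) × (22/30) ≈ 0.00262932
Highest score → papaya.

papaya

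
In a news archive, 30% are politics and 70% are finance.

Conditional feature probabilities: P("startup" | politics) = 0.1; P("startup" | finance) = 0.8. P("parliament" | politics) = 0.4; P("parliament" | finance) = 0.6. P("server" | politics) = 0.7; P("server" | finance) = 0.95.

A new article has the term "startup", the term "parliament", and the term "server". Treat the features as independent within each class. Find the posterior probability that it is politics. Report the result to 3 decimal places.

politics: 0.3 × 0.1 × 0.4 × 0.7 = 0.0084
finance: 0.7 × 0.8 × 0.6 × 0.95 = 0.3192
P(politics | x) = 0.0084 / 0.3276 ≈ 0.026

0.026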